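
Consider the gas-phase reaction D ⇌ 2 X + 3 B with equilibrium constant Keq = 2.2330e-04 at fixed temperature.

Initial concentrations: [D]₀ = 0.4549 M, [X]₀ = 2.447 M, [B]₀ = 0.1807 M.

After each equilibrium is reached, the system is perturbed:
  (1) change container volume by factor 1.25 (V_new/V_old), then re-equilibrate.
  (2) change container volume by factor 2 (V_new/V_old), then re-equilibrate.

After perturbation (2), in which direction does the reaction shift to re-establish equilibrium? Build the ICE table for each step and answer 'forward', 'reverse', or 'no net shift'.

Direction: forward

Q₀ = 0.07767 vs Keq = 2.2330e-04 ⇒ Q>K, reverse
Step 1:
                  D         X         B
  I          0.4549     2.447    0.1807
  C          0.0511   -0.1022   -0.1533
  E           0.506     2.345   0.02739
  solve Keq expr → x = -0.0511; check Q = 2.2330e-04
Then change container volume by factor 1.25 (V_new/V_old).
Step 2:
                  D         X         B
  I          0.4048     1.876   0.02191
  C       -0.002494  0.004987  0.007481
  E          0.4023     1.881   0.02939
  solve Keq expr → x = 0.002494; check Q = 2.2330e-04
Then change container volume by factor 2 (V_new/V_old).
Step 3:
                  D         X         B
  I          0.2012    0.9404    0.0147
  C       -0.007175   0.01435   0.02152
  E           0.194    0.9548   0.03622
  solve Keq expr → x = 0.007175; check Q = 2.2330e-04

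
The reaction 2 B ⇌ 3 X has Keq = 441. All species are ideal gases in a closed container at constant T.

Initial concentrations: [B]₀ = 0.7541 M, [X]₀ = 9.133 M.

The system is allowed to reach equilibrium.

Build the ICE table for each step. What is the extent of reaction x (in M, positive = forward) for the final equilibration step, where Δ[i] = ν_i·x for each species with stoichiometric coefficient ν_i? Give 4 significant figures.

x = -0.2125 M

Q₀ = 1340 vs Keq = 441 ⇒ Q>K, reverse
Step 1:
                    B           X
  Initial      0.7541       9.133
  Change        0.425     -0.6375
  Equil         1.179       8.495
  solve Keq expr → x = -0.2125; check Q = 441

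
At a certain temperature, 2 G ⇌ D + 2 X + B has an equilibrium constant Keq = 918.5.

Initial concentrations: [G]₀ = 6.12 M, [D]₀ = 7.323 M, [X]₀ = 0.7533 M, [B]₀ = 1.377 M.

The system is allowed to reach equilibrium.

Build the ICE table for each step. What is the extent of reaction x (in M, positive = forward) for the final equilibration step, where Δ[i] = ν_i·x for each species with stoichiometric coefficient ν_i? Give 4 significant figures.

x = 2.48 M

Q₀ = 0.1528 vs Keq = 918.5 ⇒ Q<K, forward
Step 1:
                   G          D          X          B
  I             6.12      7.323     0.7533      1.377
  C           -4.961       2.48      4.961       2.48
  E            1.159      9.803      5.714      3.857
  solve Keq expr → x = 2.48; check Q = 918.5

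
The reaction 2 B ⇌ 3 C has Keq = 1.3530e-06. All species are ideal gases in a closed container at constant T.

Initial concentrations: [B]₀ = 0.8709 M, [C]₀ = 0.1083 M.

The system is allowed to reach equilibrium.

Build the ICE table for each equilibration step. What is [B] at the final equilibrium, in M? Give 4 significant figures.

Q₀ = 0.001675 vs Keq = 1.3530e-06 ⇒ Q>K, reverse
Step 1:
                  B         C
  I          0.8709    0.1083
  C         0.06514  -0.09772
  E           0.936   0.01058
  solve Keq expr → x = -0.03257; check Q = 1.3530e-06

[B]_eq = 0.936 M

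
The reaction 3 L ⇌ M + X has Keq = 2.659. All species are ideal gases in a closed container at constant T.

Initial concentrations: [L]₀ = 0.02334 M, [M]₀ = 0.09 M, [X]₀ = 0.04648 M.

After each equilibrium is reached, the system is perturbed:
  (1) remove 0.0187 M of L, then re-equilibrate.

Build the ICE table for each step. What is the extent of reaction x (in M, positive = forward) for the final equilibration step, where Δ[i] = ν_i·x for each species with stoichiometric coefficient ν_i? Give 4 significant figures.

x = -0.004051 M

Q₀ = 329 vs Keq = 2.659 ⇒ Q>K, reverse
Step 1:
                  L         M         X
  Initial   0.02334      0.09   0.04648
  Change    0.06351  -0.02117  -0.02117
  Equil     0.08685   0.06883   0.02531
  solve Keq expr → x = -0.02117; check Q = 2.659
Then remove 0.0187 M of L.
Step 2:
                  L         M         X
  Initial   0.06815   0.06883   0.02531
  Change    0.01215 -0.004051 -0.004051
  Equil     0.08031   0.06478   0.02126
  solve Keq expr → x = -0.004051; check Q = 2.659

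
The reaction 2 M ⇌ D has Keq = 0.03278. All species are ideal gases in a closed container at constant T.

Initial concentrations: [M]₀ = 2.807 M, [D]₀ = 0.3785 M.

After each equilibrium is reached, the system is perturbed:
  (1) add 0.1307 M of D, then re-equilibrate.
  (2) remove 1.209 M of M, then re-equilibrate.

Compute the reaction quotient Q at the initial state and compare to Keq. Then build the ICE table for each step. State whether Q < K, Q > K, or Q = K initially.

Q₀ = 0.04804 vs Keq = 0.03278 ⇒ Q>K, reverse
Step 1:
                   M          D
  I            2.807     0.3785
  C           0.1743   -0.08715
  E            2.981     0.2914
  solve Keq expr → x = -0.08715; check Q = 0.03278
Then add 0.1307 M of D.
Step 2:
                   M          D
  I            2.981     0.4221
  C           0.1863   -0.09315
  E            3.168     0.3289
  solve Keq expr → x = -0.09315; check Q = 0.03278
Then remove 1.209 M of M.
Step 3:
                   M          D
  I            1.959     0.3289
  C            0.318     -0.159
  E            2.277     0.1699
  solve Keq expr → x = -0.159; check Q = 0.03278

Q₀ = 0.04804; Q > K (proceeds reverse)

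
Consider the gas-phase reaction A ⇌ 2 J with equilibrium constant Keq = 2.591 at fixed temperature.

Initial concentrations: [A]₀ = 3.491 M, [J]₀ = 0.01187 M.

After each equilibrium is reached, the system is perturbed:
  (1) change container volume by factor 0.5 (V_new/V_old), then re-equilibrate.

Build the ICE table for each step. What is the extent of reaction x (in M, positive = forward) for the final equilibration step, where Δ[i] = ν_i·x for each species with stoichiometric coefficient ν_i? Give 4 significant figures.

Q₀ = 4.0360e-05 vs Keq = 2.591 ⇒ Q<K, forward
Step 1:
                  A         J
  init        3.491   0.01187
  Δ           -1.21     2.419
  eq          2.281     2.431
  solve Keq expr → x = 1.21; check Q = 2.591
Then change container volume by factor 0.5 (V_new/V_old).
Step 2:
                  A         J
  init        4.563     4.862
  Δ          0.6022    -1.204
  eq          5.165     3.658
  solve Keq expr → x = -0.6022; check Q = 2.591

x = -0.6022 M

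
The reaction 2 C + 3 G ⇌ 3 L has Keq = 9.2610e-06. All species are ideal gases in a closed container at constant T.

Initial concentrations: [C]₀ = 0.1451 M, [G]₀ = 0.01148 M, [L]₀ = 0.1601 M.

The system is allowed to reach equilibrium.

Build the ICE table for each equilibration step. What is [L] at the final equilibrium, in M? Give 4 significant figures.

Q₀ = 1.2883e+05 vs Keq = 9.2610e-06 ⇒ Q>K, reverse
Step 1:
                  C         G         L
  I          0.1451   0.01148    0.1601
  C          0.1058    0.1587   -0.1587
  E          0.2509    0.1702  0.001421
  solve Keq expr → x = -0.05289; check Q = 9.2610e-06

[L]_eq = 0.001421 M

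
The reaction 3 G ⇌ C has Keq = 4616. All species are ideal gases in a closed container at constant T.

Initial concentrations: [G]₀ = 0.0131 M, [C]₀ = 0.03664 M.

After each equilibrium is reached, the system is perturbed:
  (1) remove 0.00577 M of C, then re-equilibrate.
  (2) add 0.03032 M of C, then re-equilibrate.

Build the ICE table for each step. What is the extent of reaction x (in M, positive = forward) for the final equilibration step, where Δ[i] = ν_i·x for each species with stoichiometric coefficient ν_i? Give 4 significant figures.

Q₀ = 1.6298e+04 vs Keq = 4616 ⇒ Q>K, reverse
Step 1:
                  G         C
  init       0.0131   0.03664
  Δ         0.00645  -0.00215
  eq        0.01955   0.03449
  solve Keq expr → x = -0.00215; check Q = 4616
Then remove 0.00577 M of C.
Step 2:
                  G         C
  init      0.01955   0.02872
  Δ       -0.001081 3.6026e-04
  eq        0.01847   0.02908
  solve Keq expr → x = 3.6026e-04; check Q = 4616
Then add 0.03032 M of C.
Step 3:
                  G         C
  init      0.01847    0.0594
  Δ        0.004754 -0.001585
  eq        0.02322   0.05782
  solve Keq expr → x = -0.001585; check Q = 4616

x = -0.001585 M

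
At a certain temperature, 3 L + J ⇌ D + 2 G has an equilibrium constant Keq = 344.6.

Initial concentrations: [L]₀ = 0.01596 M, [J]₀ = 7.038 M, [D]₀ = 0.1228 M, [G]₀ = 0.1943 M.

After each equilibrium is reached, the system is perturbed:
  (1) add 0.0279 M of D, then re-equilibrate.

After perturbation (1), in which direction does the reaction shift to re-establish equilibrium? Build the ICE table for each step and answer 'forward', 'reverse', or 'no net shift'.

Q₀ = 162 vs Keq = 344.6 ⇒ Q<K, forward
Step 1:
                    L           J           D           G
  Initial     0.01596       7.038      0.1228      0.1943
  Change    -0.003413   -0.001138    0.001138    0.002276
  Equil       0.01255       7.037      0.1239      0.1966
  solve Keq expr → x = 0.001138; check Q = 344.6
Then add 0.0279 M of D.
Step 2:
                    L           J           D           G
  Initial     0.01255       7.037      0.1518      0.1966
  Change   8.4441e-04  2.8147e-04 -2.8147e-04 -5.6294e-04
  Equil       0.01339       7.037      0.1516       0.196
  solve Keq expr → x = -2.8147e-04; check Q = 344.6

Direction: reverse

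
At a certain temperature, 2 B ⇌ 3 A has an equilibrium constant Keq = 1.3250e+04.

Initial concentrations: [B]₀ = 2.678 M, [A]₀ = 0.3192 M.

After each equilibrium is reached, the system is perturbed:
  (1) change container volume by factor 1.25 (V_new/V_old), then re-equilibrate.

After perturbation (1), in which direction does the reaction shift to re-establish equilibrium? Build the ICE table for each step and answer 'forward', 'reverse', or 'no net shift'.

Q₀ = 0.004535 vs Keq = 1.3250e+04 ⇒ Q<K, forward
Step 1:
                  B         A
  init        2.678    0.3192
  Δ          -2.603     3.904
  eq        0.07539     4.223
  solve Keq expr → x = 1.301; check Q = 1.3250e+04
Then change container volume by factor 1.25 (V_new/V_old).
Step 2:
                  B         A
  init      0.06032     3.378
  Δ       -0.006147   0.00922
  eq        0.05417     3.388
  solve Keq expr → x = 0.003073; check Q = 1.3250e+04

Direction: forward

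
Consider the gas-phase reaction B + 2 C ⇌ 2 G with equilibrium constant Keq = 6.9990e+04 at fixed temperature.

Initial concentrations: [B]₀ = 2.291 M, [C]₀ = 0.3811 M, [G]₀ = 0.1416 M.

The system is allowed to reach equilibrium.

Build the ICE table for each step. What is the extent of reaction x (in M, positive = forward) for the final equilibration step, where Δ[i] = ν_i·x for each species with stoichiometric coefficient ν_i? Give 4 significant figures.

Q₀ = 0.06026 vs Keq = 6.9990e+04 ⇒ Q<K, forward
Step 1:
                  B         C         G
  init        2.291    0.3811    0.1416
  Δ         -0.1899   -0.3797    0.3797
  eq          2.101  0.001359    0.5213
  solve Keq expr → x = 0.1899; check Q = 6.9990e+04

x = 0.1899 M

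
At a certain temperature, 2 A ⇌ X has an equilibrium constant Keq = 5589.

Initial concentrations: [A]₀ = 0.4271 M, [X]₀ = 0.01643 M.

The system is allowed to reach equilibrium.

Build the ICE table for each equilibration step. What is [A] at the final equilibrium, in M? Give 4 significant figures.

[A]_eq = 0.00637 M

Q₀ = 0.09007 vs Keq = 5589 ⇒ Q<K, forward
Step 1:
                    A           X
  init         0.4271     0.01643
  Δ           -0.4207      0.2104
  eq          0.00637      0.2268
  solve Keq expr → x = 0.2104; check Q = 5589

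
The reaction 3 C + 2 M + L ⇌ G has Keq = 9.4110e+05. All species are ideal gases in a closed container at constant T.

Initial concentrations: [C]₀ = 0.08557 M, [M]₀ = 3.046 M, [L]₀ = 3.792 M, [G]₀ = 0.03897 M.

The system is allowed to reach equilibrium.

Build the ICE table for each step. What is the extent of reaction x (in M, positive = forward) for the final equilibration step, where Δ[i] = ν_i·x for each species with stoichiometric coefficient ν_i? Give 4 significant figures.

Q₀ = 1.768 vs Keq = 9.4110e+05 ⇒ Q<K, forward
Step 1:
                   C          M          L          G
  init       0.08557      3.046      3.792    0.03897
  Δ         -0.08429   -0.05619    -0.0281     0.0281
  eq        0.001284       2.99      3.764    0.06707
  solve Keq expr → x = 0.0281; check Q = 9.4110e+05

x = 0.0281 M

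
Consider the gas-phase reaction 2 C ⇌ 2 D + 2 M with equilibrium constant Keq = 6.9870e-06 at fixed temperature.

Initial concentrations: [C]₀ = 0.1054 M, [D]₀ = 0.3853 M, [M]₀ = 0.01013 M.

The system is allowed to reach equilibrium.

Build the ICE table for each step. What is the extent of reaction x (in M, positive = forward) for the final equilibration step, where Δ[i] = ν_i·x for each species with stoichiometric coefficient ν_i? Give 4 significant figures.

Q₀ = 0.001371 vs Keq = 6.9870e-06 ⇒ Q>K, reverse
Step 1:
                   C          D          M
  Initial     0.1054     0.3853    0.01013
  Change    0.009323  -0.009323  -0.009323
  Equil       0.1147      0.376 8.0656e-04
  solve Keq expr → x = -0.004662; check Q = 6.9870e-06

x = -0.004662 M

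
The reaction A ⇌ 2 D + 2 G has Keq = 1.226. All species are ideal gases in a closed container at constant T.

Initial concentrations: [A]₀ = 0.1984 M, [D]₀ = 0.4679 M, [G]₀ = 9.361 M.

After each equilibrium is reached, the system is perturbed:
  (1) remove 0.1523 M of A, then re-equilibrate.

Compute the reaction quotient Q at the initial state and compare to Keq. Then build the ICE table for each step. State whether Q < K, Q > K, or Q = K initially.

Q₀ = 96.7 vs Keq = 1.226 ⇒ Q>K, reverse
Step 1:
                  A         D         G
  init       0.1984    0.4679     9.361
  Δ          0.1952   -0.3905   -0.3905
  eq         0.3936   0.07744     8.971
  solve Keq expr → x = -0.1952; check Q = 1.226
Then remove 0.1523 M of A.
Step 2:
                  A         D         G
  init       0.2413   0.07744     8.971
  Δ        0.007859  -0.01572  -0.01572
  eq         0.2492   0.06172     8.955
  solve Keq expr → x = -0.007859; check Q = 1.226

Q₀ = 96.7; Q > K (proceeds reverse)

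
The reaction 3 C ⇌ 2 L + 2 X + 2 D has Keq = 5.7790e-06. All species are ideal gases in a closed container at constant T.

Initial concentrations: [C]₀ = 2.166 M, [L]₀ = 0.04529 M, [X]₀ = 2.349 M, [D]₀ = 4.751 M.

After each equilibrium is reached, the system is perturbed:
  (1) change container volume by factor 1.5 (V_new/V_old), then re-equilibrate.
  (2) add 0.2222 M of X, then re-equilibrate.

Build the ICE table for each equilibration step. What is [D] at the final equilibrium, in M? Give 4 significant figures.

[D]_eq = 3.138 M

Q₀ = 0.02514 vs Keq = 5.7790e-06 ⇒ Q>K, reverse
Step 1:
                    C           L           X           D
  I             2.166     0.04529       2.349       4.751
  C           0.06683    -0.04455    -0.04455    -0.04455
  E             2.233  7.3952e-04       2.304       4.706
  solve Keq expr → x = -0.02228; check Q = 5.7790e-06
Then change container volume by factor 1.5 (V_new/V_old).
Step 2:
                    C           L           X           D
  I             1.489  4.9301e-04       1.536       3.138
  C       -6.1767e-04  4.1178e-04  4.1178e-04  4.1178e-04
  E             1.488  9.0479e-04       1.537       3.138
  solve Keq expr → x = 2.0589e-04; check Q = 5.7790e-06
Then add 0.2222 M of X.
Step 3:
                    C           L           X           D
  I             1.488  9.0479e-04       1.759       3.138
  C        1.7113e-04 -1.1408e-04 -1.1408e-04 -1.1408e-04
  E             1.488  7.9071e-04       1.759       3.138
  solve Keq expr → x = -5.7042e-05; check Q = 5.7790e-06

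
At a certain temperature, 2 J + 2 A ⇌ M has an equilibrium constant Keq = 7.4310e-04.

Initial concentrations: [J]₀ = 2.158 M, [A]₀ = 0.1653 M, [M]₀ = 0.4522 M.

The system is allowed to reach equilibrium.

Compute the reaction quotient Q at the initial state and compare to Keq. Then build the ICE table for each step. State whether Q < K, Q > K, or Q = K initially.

Q₀ = 3.554 vs Keq = 7.4310e-04 ⇒ Q>K, reverse
Step 1:
                   J          A          M
  init         2.158     0.1653     0.4522
  Δ           0.8891     0.8891    -0.4445
  eq           3.047      1.054    0.00767
  solve Keq expr → x = -0.4445; check Q = 7.4310e-04

Q₀ = 3.554; Q > K (proceeds reverse)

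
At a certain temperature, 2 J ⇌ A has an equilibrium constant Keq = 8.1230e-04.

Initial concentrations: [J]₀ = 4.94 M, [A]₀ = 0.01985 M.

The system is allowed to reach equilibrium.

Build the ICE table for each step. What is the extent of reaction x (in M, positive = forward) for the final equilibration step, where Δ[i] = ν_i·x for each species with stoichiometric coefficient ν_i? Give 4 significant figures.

x = -2.6530e-05 M

Q₀ = 8.1340e-04 vs Keq = 8.1230e-04 ⇒ Q>K, reverse
Step 1:
                   J          A
  Initial       4.94    0.01985
  Change  5.3060e-05 -2.6530e-05
  Equil         4.94    0.01982
  solve Keq expr → x = -2.6530e-05; check Q = 8.1230e-04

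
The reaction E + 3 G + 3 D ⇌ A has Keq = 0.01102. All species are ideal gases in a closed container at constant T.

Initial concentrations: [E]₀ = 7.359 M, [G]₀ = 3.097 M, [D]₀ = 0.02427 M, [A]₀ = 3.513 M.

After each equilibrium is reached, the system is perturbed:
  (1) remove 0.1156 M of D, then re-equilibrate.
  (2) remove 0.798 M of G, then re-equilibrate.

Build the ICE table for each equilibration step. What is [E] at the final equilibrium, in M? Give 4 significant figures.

[E]_eq = 7.719 M

Q₀ = 1124 vs Keq = 0.01102 ⇒ Q>K, reverse
Step 1:
                   E          G          D          A
  Initial      7.359      3.097    0.02427      3.513
  Change      0.2781     0.8342     0.8342    -0.2781
  Equil        7.637      3.931     0.8585      3.235
  solve Keq expr → x = -0.2781; check Q = 0.01102
Then remove 0.1156 M of D.
Step 2:
                   E          G          D          A
  Initial      7.637      3.931     0.7429      3.235
  Change     0.03072    0.09216    0.09216   -0.03072
  Equil        7.668      4.023      0.835      3.204
  solve Keq expr → x = -0.03072; check Q = 0.01102
Then remove 0.798 M of G.
Step 3:
                   E          G          D          A
  Initial      7.668      3.225      0.835      3.204
  Change     0.05074     0.1522     0.1522   -0.05074
  Equil        7.719      3.378     0.9872      3.153
  solve Keq expr → x = -0.05074; check Q = 0.01102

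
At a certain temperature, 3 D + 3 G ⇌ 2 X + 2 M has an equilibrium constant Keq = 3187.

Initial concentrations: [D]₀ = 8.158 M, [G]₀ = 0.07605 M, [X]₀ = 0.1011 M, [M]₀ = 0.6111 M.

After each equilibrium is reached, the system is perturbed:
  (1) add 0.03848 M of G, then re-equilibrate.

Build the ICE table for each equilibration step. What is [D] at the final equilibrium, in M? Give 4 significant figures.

[D]_eq = 8.046 M

Q₀ = 0.01598 vs Keq = 3187 ⇒ Q<K, forward
Step 1:
                    D           G           X           M
  I             8.158     0.07605      0.1011      0.6111
  C          -0.07425    -0.07425      0.0495      0.0495
  E             8.084    0.001805      0.1506      0.6606
  solve Keq expr → x = 0.02475; check Q = 3187
Then add 0.03848 M of G.
Step 2:
                    D           G           X           M
  I             8.084     0.04028      0.1506      0.6606
  C          -0.03822    -0.03822     0.02548     0.02548
  E             8.046    0.002064      0.1761      0.6861
  solve Keq expr → x = 0.01274; check Q = 3187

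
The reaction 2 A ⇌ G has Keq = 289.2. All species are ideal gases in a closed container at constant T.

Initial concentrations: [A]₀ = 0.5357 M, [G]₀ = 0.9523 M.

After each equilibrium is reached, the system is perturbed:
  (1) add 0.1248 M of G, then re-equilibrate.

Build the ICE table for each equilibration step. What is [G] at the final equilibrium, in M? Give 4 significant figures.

Q₀ = 3.318 vs Keq = 289.2 ⇒ Q<K, forward
Step 1:
                   A          G
  I           0.5357     0.9523
  C          -0.4716     0.2358
  E           0.0641      1.188
  solve Keq expr → x = 0.2358; check Q = 289.2
Then add 0.1248 M of G.
Step 2:
                   A          G
  I           0.0641      1.313
  C         0.003241   -0.00162
  E          0.06734      1.311
  solve Keq expr → x = -0.00162; check Q = 289.2

[G]_eq = 1.311 M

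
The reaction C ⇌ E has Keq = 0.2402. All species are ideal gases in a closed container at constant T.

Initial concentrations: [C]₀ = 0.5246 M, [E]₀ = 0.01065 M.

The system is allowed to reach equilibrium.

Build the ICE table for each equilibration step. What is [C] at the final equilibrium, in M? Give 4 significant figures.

[C]_eq = 0.4316 M

Q₀ = 0.0203 vs Keq = 0.2402 ⇒ Q<K, forward
Step 1:
                  C         E
  init       0.5246   0.01065
  Δ        -0.09302   0.09302
  eq         0.4316    0.1037
  solve Keq expr → x = 0.09302; check Q = 0.2402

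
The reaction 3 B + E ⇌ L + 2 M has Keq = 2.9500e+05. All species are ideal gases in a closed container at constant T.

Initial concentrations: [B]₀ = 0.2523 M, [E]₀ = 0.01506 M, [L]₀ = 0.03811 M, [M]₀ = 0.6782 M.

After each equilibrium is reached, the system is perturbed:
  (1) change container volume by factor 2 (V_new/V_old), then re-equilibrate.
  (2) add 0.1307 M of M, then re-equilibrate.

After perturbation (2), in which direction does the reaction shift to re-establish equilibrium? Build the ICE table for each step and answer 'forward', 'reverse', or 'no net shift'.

Q₀ = 72.47 vs Keq = 2.9500e+05 ⇒ Q<K, forward
Step 1:
                  B         E         L         M
  Initial    0.2523   0.01506   0.03811    0.6782
  Change   -0.04515  -0.01505   0.01505    0.0301
  Equil      0.2072 1.0170e-05   0.05316    0.7083
  solve Keq expr → x = 0.01505; check Q = 2.9500e+05
Then change container volume by factor 2 (V_new/V_old).
Step 2:
                  B         E         L         M
  Initial    0.1036 5.0852e-06   0.02658    0.3541
  Change  1.5235e-05 5.0782e-06 -5.0782e-06 -1.0156e-05
  Equil      0.1036 1.0163e-05   0.02657    0.3541
  solve Keq expr → x = -5.0782e-06; check Q = 2.9500e+05
Then add 0.1307 M of M.
Step 3:
                  B         E         L         M
  Initial    0.1036 1.0163e-05   0.02657    0.4848
  Change  2.6591e-05 8.8638e-06 -8.8638e-06 -1.7728e-05
  Equil      0.1036 1.9027e-05   0.02657    0.4848
  solve Keq expr → x = -8.8638e-06; check Q = 2.9500e+05

Direction: reverse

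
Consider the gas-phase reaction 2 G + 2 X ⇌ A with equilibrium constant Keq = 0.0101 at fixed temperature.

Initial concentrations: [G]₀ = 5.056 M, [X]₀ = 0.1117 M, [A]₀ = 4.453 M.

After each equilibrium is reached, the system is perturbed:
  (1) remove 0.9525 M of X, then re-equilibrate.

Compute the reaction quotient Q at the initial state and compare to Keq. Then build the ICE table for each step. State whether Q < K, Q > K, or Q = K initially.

Q₀ = 13.96 vs Keq = 0.0101 ⇒ Q>K, reverse
Step 1:
                   G          X          A
  Initial      5.056     0.1117      4.453
  Change       2.331      2.331     -1.165
  Equil        7.387      2.442      3.288
  solve Keq expr → x = -1.165; check Q = 0.0101
Then remove 0.9525 M of X.
Step 2:
                   G          X          A
  Initial      7.387       1.49      3.288
  Change      0.6438     0.6438    -0.3219
  Equil        8.031      2.134      2.966
  solve Keq expr → x = -0.3219; check Q = 0.0101

Q₀ = 13.96; Q > K (proceeds reverse)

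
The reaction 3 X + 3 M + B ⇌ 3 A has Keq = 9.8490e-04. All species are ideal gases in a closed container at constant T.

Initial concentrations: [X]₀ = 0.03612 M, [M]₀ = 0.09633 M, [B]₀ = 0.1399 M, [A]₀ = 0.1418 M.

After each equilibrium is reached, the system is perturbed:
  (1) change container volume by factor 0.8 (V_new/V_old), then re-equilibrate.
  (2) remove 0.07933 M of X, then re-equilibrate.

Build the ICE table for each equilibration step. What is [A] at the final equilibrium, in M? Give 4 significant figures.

[A]_eq = 0.00254 M

Q₀ = 4.8382e+05 vs Keq = 9.8490e-04 ⇒ Q>K, reverse
Step 1:
                  X         M         B         A
  Initial   0.03612   0.09633    0.1399    0.1418
  Change     0.1394    0.1394   0.04648   -0.1394
  Equil      0.1756    0.2358    0.1864  0.002353
  solve Keq expr → x = -0.04648; check Q = 9.8490e-04
Then change container volume by factor 0.8 (V_new/V_old).
Step 2:
                  X         M         B         A
  Initial    0.2195    0.2947     0.233  0.002941
  Change  -9.8619e-04 -9.8619e-04 -3.2873e-04 9.8619e-04
  Equil      0.2185    0.2937    0.2326  0.003927
  solve Keq expr → x = 3.2873e-04; check Q = 9.8490e-04
Then remove 0.07933 M of X.
Step 3:
                  X         M         B         A
  Initial    0.1391    0.2937    0.2326  0.003927
  Change   0.001387  0.001387 4.6245e-04 -0.001387
  Equil      0.1405    0.2951    0.2331   0.00254
  solve Keq expr → x = -4.6245e-04; check Q = 9.8490e-04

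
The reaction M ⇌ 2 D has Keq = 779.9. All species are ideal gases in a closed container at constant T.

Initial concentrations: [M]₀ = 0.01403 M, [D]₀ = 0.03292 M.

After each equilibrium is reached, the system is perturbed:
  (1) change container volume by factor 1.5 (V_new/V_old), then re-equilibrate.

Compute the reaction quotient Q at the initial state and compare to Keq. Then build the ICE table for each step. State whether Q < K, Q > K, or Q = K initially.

Q₀ = 0.07724 vs Keq = 779.9 ⇒ Q<K, forward
Step 1:
                    M           D
  Initial     0.01403     0.03292
  Change     -0.01403     0.02805
  Equil    4.7665e-06     0.06097
  solve Keq expr → x = 0.01403; check Q = 779.9
Then change container volume by factor 1.5 (V_new/V_old).
Step 2:
                    M           D
  Initial  3.1777e-06     0.04065
  Change  -1.0590e-06  2.1180e-06
  Equil    2.1187e-06     0.04065
  solve Keq expr → x = 1.0590e-06; check Q = 779.9

Q₀ = 0.07724; Q < K (proceeds forward)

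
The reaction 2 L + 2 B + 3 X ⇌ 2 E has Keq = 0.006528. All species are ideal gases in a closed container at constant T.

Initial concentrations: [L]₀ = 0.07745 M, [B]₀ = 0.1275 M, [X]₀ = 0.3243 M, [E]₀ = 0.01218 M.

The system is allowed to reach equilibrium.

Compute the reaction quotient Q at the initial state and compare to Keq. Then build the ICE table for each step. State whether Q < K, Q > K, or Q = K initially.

Q₀ = 44.61 vs Keq = 0.006528 ⇒ Q>K, reverse
Step 1:
                   L          B          X          E
  Initial    0.07745     0.1275     0.3243    0.01218
  Change     0.01198    0.01198    0.01797   -0.01198
  Equil      0.08943     0.1395     0.3423 2.0180e-04
  solve Keq expr → x = -0.005989; check Q = 0.006528

Q₀ = 44.61; Q > K (proceeds reverse)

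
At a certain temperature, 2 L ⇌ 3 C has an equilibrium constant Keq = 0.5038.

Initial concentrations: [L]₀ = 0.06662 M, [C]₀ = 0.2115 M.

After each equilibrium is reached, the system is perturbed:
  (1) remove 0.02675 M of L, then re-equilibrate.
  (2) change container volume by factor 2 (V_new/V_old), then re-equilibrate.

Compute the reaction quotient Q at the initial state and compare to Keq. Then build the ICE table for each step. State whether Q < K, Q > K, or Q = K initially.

Q₀ = 2.132 vs Keq = 0.5038 ⇒ Q>K, reverse
Step 1:
                   L          C
  I          0.06662     0.2115
  C          0.02961   -0.04441
  E          0.09623     0.1671
  solve Keq expr → x = -0.0148; check Q = 0.5038
Then remove 0.02675 M of L.
Step 2:
                   L          C
  I          0.06948     0.1671
  C          0.01183   -0.01775
  E          0.08131     0.1493
  solve Keq expr → x = -0.005916; check Q = 0.5038
Then change container volume by factor 2 (V_new/V_old).
Step 3:
                   L          C
  I          0.04065    0.07467
  C         -0.00629   0.009435
  E          0.03436    0.08411
  solve Keq expr → x = 0.003145; check Q = 0.5038

Q₀ = 2.132; Q > K (proceeds reverse)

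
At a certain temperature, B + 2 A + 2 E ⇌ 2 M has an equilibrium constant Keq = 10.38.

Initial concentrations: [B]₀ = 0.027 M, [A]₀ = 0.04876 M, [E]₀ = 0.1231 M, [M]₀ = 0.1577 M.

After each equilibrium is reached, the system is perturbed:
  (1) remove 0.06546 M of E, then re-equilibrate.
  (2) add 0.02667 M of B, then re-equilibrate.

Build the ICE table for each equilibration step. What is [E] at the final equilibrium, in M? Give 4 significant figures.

Q₀ = 2.5566e+04 vs Keq = 10.38 ⇒ Q>K, reverse
Step 1:
                    B           A           E           M
  init          0.027     0.04876      0.1231      0.1577
  Δ           0.05957      0.1191      0.1191     -0.1191
  eq          0.08657      0.1679      0.2422     0.03856
  solve Keq expr → x = -0.05957; check Q = 10.38
Then remove 0.06546 M of E.
Step 2:
                    B           A           E           M
  init        0.08657      0.1679      0.1768     0.03856
  Δ          0.003666    0.007332    0.007332   -0.007332
  eq          0.09024      0.1752      0.1841     0.03122
  solve Keq expr → x = -0.003666; check Q = 10.38
Then add 0.02667 M of B.
Step 3:
                    B           A           E           M
  init         0.1169      0.1752      0.1841     0.03122
  Δ         -0.001472   -0.002943   -0.002943    0.002943
  eq           0.1154      0.1723      0.1812     0.03417
  solve Keq expr → x = 0.001472; check Q = 10.38

[E]_eq = 0.1812 M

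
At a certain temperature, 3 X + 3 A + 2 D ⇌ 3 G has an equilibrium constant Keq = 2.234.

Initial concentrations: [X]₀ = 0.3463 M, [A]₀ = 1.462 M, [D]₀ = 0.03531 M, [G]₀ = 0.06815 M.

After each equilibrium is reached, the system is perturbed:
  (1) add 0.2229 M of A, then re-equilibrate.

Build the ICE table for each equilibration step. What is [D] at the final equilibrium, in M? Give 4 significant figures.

Q₀ = 1.956 vs Keq = 2.234 ⇒ Q<K, forward
Step 1:
                   X          A          D          G
  Initial     0.3463      1.462    0.03531    0.06815
  Change   -0.001435  -0.001435 -9.5640e-04   0.001435
  Equil       0.3449      1.461    0.03435    0.06958
  solve Keq expr → x = 4.7820e-04; check Q = 2.234
Then add 0.2229 M of A.
Step 2:
                   X          A          D          G
  Initial     0.3449      1.683    0.03435    0.06958
  Change   -0.004584  -0.004584  -0.003056   0.004584
  Equil       0.3403      1.679     0.0313    0.07417
  solve Keq expr → x = 0.001528; check Q = 2.234

[D]_eq = 0.0313 M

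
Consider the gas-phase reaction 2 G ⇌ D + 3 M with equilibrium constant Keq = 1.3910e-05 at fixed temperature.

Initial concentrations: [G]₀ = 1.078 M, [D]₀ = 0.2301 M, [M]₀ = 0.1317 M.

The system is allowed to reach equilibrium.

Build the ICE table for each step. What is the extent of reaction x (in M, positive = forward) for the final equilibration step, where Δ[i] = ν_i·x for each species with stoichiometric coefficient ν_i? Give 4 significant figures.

x = -0.029 M

Q₀ = 4.5231e-04 vs Keq = 1.3910e-05 ⇒ Q>K, reverse
Step 1:
                   G          D          M
  Initial      1.078     0.2301     0.1317
  Change     0.05801     -0.029   -0.08701
  Equil        1.136     0.2011    0.04469
  solve Keq expr → x = -0.029; check Q = 1.3910e-05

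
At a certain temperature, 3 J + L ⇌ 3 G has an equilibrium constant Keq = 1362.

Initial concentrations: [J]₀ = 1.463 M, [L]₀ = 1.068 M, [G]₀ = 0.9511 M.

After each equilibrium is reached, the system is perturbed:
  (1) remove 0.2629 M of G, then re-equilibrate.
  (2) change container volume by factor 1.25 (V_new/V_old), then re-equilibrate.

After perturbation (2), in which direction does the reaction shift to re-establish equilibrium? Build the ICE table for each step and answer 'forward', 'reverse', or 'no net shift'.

Direction: reverse

Q₀ = 0.2573 vs Keq = 1362 ⇒ Q<K, forward
Step 1:
                  J         L         G
  I           1.463     1.068    0.9511
  C          -1.236    -0.412     1.236
  E          0.2271     0.656     2.187
  solve Keq expr → x = 0.412; check Q = 1362
Then remove 0.2629 M of G.
Step 2:
                  J         L         G
  I          0.2271     0.656     1.924
  C        -0.02398 -0.007993   0.02398
  E          0.2031     0.648     1.948
  solve Keq expr → x = 0.007993; check Q = 1362
Then change container volume by factor 1.25 (V_new/V_old).
Step 3:
                  J         L         G
  I          0.1625    0.5184     1.558
  C         0.01092  0.003638  -0.01092
  E          0.1734    0.5221     1.548
  solve Keq expr → x = -0.003638; check Q = 1362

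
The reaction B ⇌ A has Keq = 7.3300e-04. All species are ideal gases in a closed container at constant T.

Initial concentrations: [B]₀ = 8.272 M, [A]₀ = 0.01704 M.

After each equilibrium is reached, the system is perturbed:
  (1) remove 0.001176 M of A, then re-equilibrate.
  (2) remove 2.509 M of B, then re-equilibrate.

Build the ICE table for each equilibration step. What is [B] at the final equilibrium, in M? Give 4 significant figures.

[B]_eq = 5.775 M

Q₀ = 0.00206 vs Keq = 7.3300e-04 ⇒ Q>K, reverse
Step 1:
                    B           A
  init          8.272     0.01704
  Δ           0.01097    -0.01097
  eq            8.283    0.006071
  solve Keq expr → x = -0.01097; check Q = 7.3300e-04
Then remove 0.001176 M of A.
Step 2:
                    B           A
  init          8.283    0.004895
  Δ         -0.001175    0.001175
  eq            8.282    0.006071
  solve Keq expr → x = 0.001175; check Q = 7.3300e-04
Then remove 2.509 M of B.
Step 3:
                    B           A
  init          5.773    0.006071
  Δ          0.001838   -0.001838
  eq            5.775    0.004233
  solve Keq expr → x = -0.001838; check Q = 7.3300e-04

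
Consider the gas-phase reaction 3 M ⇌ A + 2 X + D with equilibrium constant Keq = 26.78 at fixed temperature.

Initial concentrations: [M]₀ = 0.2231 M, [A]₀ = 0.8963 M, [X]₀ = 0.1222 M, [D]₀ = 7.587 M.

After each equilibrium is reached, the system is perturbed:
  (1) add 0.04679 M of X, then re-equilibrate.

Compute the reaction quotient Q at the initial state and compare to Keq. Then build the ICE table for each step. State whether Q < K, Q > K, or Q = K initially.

Q₀ = 9.145; Q < K (proceeds forward)

Q₀ = 9.145 vs Keq = 26.78 ⇒ Q<K, forward
Step 1:
                    M           A           X           D
  Initial      0.2231      0.8963      0.1222       7.587
  Change     -0.04273     0.01424     0.02848     0.01424
  Equil        0.1804      0.9105      0.1507       7.601
  solve Keq expr → x = 0.01424; check Q = 26.78
Then add 0.04679 M of X.
Step 2:
                    M           A           X           D
  Initial      0.1804      0.9105      0.1975       7.601
  Change      0.02343    -0.00781    -0.01562    -0.00781
  Equil        0.2038      0.9027      0.1819       7.593
  solve Keq expr → x = -0.00781; check Q = 26.78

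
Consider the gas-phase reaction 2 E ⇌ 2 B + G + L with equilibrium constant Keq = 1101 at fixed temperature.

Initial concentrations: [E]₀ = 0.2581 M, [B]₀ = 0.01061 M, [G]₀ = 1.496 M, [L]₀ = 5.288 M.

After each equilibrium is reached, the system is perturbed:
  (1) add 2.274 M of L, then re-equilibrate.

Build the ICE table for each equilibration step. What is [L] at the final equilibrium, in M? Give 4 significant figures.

Q₀ = 0.01337 vs Keq = 1101 ⇒ Q<K, forward
Step 1:
                  E         B         G         L
  Initial    0.2581   0.01061     1.496     5.288
  Change    -0.2361    0.2361    0.1181    0.1181
  Equil     0.02197    0.2467     1.614     5.406
  solve Keq expr → x = 0.1181; check Q = 1101
Then add 2.274 M of L.
Step 2:
                  E         B         G         L
  Initial   0.02197    0.2467     1.614      7.68
  Change   0.003794 -0.003794 -0.001897 -0.001897
  Equil     0.02576    0.2429     1.612     7.678
  solve Keq expr → x = -0.001897; check Q = 1101

[L]_eq = 7.678 M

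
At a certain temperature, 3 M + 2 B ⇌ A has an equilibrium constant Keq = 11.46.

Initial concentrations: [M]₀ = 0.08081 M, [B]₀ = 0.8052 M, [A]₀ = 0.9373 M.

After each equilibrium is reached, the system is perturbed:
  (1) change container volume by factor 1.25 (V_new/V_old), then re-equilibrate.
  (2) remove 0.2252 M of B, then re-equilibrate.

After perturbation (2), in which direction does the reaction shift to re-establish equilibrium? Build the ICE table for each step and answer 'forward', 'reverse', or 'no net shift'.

Direction: reverse

Q₀ = 2740 vs Keq = 11.46 ⇒ Q>K, reverse
Step 1:
                   M          B          A
  I          0.08081     0.8052     0.9373
  C            0.329     0.2193    -0.1097
  E           0.4098      1.025     0.8276
  solve Keq expr → x = -0.1097; check Q = 11.46
Then change container volume by factor 1.25 (V_new/V_old).
Step 2:
                   M          B          A
  I           0.3278     0.8196     0.6621
  C          0.08753    0.05835   -0.02918
  E           0.4153      0.878     0.6329
  solve Keq expr → x = -0.02918; check Q = 11.46
Then remove 0.2252 M of B.
Step 3:
                   M          B          A
  I           0.4153     0.6528     0.6329
  C          0.06422    0.04281   -0.02141
  E           0.4796     0.6956     0.6115
  solve Keq expr → x = -0.02141; check Q = 11.46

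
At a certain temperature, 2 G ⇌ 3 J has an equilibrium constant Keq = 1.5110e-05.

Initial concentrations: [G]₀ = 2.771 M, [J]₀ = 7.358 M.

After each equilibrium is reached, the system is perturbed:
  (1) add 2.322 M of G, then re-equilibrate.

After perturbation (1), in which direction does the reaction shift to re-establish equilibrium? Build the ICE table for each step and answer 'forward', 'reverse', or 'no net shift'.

Q₀ = 51.88 vs Keq = 1.5110e-05 ⇒ Q>K, reverse
Step 1:
                   G          J
  I            2.771      7.358
  C            4.842     -7.262
  E            7.613    0.09567
  solve Keq expr → x = -2.421; check Q = 1.5110e-05
Then add 2.322 M of G.
Step 2:
                   G          J
  I            9.935    0.09567
  C         -0.01232    0.01849
  E            9.922     0.1142
  solve Keq expr → x = 0.006162; check Q = 1.5110e-05

Direction: forward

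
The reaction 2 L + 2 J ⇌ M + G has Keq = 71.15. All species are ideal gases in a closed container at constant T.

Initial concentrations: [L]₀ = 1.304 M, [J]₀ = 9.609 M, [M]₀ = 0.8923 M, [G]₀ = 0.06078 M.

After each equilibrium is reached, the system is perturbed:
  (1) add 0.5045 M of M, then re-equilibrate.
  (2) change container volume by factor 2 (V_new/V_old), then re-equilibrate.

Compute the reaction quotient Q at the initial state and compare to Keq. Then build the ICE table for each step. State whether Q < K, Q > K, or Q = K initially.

Q₀ = 3.4543e-04; Q < K (proceeds forward)

Q₀ = 3.4543e-04 vs Keq = 71.15 ⇒ Q<K, forward
Step 1:
                   L          J          M          G
  init         1.304      9.609     0.8923    0.06078
  Δ           -1.289     -1.289     0.6446     0.6446
  eq         0.01484       8.32      1.537     0.7054
  solve Keq expr → x = 0.6446; check Q = 71.15
Then add 0.5045 M of M.
Step 2:
                   L          J          M          G
  init       0.01484       8.32      2.041     0.7054
  Δ          0.00224    0.00224   -0.00112   -0.00112
  eq         0.01708      8.322       2.04     0.7042
  solve Keq expr → x = -0.00112; check Q = 71.15
Then change container volume by factor 2 (V_new/V_old).
Step 3:
                   L          J          M          G
  init      0.008538      4.161       1.02     0.3521
  Δ         0.008367   0.008367  -0.004184  -0.004184
  eq         0.01691      4.169      1.016     0.3479
  solve Keq expr → x = -0.004184; check Q = 71.15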